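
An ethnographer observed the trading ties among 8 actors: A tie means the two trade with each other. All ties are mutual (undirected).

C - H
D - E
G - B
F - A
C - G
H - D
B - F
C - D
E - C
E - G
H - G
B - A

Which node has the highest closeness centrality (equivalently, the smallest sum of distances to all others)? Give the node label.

Farness (sum of distances to all others) for each node — A:17, B:12, C:12, D:16, E:13, F:17, G:10, H:13.
The smallest farness is 10, for G, so G has the highest closeness.

G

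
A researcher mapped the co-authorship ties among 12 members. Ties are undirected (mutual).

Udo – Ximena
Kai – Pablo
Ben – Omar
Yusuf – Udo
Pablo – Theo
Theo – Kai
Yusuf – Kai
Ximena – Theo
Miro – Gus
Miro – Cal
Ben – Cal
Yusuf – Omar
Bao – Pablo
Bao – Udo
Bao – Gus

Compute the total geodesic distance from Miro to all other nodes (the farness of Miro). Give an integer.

Distances from Miro: Bao:2, Ben:2, Cal:1, Gus:1, Kai:4, Omar:3, Pablo:3, Theo:4, Udo:3, Ximena:4, Yusuf:4.
Sum = 2 + 2 + 1 + 1 + 4 + 3 + 3 + 4 + 3 + 4 + 4 = 31.

31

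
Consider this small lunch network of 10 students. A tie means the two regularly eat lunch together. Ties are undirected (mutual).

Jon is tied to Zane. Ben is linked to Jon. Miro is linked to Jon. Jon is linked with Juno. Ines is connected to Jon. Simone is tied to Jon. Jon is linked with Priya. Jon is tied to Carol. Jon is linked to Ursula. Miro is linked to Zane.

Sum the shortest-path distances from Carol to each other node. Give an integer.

17

Distances from Carol: Ben:2, Ines:2, Jon:1, Juno:2, Miro:2, Priya:2, Simone:2, Ursula:2, Zane:2.
Sum = 2 + 2 + 1 + 2 + 2 + 2 + 2 + 2 + 2 = 17.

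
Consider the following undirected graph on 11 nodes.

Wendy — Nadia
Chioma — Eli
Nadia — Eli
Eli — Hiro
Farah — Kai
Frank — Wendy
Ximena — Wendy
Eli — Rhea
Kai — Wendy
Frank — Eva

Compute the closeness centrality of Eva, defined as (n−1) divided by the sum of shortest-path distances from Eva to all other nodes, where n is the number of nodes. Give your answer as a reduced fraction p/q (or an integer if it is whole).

Distances from Eva: Chioma:5, Eli:4, Farah:4, Frank:1, Hiro:5, Kai:3, Nadia:3, Rhea:5, Wendy:2, Ximena:3. Sum = 35.
n = 11, so closeness = 10/35 = 2/7.

2/7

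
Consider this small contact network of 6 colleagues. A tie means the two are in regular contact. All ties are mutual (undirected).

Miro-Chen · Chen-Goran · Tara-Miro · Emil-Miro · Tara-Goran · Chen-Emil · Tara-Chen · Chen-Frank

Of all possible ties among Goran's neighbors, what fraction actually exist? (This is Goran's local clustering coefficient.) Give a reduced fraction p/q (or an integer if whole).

1

Goran's neighbors: Chen and Tara (k = 2).
Possible neighbor pairs: C(2,2) = 1. Edges among them: Chen–Tara → e = 1.
Clustering(Goran) = 1/1.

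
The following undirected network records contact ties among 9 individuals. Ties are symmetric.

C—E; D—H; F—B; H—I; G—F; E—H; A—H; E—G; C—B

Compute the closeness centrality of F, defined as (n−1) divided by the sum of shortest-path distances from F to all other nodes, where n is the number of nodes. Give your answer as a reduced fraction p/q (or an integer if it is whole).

8/21

Distances from F: A:4, B:1, C:2, D:4, E:2, G:1, H:3, I:4. Sum = 21.
n = 9, so closeness = 8/21.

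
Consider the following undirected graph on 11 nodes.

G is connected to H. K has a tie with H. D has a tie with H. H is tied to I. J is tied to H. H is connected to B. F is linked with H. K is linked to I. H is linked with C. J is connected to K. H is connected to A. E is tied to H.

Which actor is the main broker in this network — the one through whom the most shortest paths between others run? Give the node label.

H

Unnormalized betweenness of each node: A:0, B:0, C:0, D:0, E:0, F:0, G:0, H:85/2, I:0, J:0, K:1/2.
H has the largest value, 85/2, making it the main broker — the node through which the most shortest paths run.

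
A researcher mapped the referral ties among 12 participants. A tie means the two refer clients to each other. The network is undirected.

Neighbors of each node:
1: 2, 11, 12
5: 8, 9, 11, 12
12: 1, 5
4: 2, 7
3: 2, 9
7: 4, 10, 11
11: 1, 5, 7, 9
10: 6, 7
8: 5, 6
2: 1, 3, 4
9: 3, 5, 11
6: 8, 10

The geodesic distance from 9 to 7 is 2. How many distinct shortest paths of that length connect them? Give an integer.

The shortest distance is 2, and the only length-2 path is 9–11–7. So there is exactly 1 shortest path.

1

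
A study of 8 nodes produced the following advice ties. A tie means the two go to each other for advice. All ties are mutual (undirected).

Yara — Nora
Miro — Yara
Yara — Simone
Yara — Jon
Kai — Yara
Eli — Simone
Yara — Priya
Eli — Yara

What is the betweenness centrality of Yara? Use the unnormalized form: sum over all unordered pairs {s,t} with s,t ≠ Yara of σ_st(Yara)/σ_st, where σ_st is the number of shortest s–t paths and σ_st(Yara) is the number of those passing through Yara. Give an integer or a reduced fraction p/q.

20

Pairs whose geodesics pass through Yara — Kai–Priya: 1; Kai–Simone: 1; Kai–Eli: 1; Kai–Jon: 1; Kai–Nora: 1; Kai–Miro: 1; Priya–Simone: 1; Priya–Eli: 1; Priya–Jon: 1; Priya–Nora: 1; Priya–Miro: 1; Simone–Jon: 1; Simone–Nora: 1; Simone–Miro: 1 … (+6 more pairs).
All other pairs contribute 0.
Summing the contributions gives betweenness(Yara) = 20.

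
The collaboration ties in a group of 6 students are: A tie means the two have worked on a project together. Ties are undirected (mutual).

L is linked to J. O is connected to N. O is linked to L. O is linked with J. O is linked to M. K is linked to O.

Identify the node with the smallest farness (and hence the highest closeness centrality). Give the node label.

Farness (sum of distances to all others) for each node — J:8, K:9, L:8, M:9, N:9, O:5.
The smallest farness is 5, for O, so O has the highest closeness.

O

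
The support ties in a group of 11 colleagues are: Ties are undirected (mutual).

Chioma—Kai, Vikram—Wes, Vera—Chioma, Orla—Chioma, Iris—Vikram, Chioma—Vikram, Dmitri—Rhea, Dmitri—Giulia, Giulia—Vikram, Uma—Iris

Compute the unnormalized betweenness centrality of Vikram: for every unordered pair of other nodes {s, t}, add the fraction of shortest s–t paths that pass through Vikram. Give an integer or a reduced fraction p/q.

35

Pairs whose geodesics pass through Vikram — Kai–Rhea: 1; Kai–Wes: 1; Kai–Giulia: 1; Kai–Iris: 1; Kai–Uma: 1; Kai–Dmitri: 1; Vera–Rhea: 1; Vera–Wes: 1; Vera–Giulia: 1; Vera–Iris: 1; Vera–Uma: 1; Vera–Dmitri: 1; Rhea–Wes: 1; Rhea–Chioma: 1 … (+21 more pairs).
All other pairs contribute 0.
Summing the contributions gives betweenness(Vikram) = 35.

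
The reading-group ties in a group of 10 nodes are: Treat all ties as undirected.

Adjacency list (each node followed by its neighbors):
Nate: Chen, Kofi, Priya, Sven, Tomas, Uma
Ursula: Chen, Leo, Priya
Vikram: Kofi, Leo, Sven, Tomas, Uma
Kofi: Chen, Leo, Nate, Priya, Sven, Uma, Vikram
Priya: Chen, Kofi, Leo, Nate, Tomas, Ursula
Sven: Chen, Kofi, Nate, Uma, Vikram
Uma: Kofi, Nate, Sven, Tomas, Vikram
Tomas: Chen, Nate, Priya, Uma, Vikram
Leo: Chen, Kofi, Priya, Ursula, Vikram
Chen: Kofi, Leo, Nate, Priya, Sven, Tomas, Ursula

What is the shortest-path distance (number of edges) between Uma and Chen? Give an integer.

One shortest route is Uma – Nate – Chen, which uses 2 edges, and Uma and Chen are not directly tied, so nothing shorter exists. So d(Uma,Chen) = 2.

2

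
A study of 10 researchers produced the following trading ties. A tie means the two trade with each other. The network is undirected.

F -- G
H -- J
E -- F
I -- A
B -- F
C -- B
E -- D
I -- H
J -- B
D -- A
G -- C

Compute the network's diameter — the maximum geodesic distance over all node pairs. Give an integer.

Eccentricity of each node (its greatest distance to any other): A:5, B:4, C:5, D:4, E:4, F:4, G:5, H:4, I:5, J:4.
The maximum eccentricity is 5, realized for instance by the pair G–I via G – F – E – D – A – I. So the diameter is 5.

5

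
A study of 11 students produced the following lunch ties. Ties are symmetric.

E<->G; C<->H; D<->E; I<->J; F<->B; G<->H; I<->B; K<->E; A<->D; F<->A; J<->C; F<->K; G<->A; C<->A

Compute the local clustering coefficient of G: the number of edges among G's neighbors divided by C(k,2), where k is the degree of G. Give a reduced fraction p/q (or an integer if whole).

0

G's neighbors: A, E, and H (k = 3).
Possible neighbor pairs: C(3,2) = 3. Edges among them: none → e = 0.
Clustering(G) = 0/3 = 0.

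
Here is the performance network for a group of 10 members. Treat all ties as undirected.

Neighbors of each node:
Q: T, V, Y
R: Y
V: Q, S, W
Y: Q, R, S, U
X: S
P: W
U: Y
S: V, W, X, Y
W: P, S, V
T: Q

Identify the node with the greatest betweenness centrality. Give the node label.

Y

Unnormalized betweenness of each node: P:0, Q:19/2, R:0, S:31/2, T:0, U:0, V:6, W:8, X:0, Y:17.
Y has the largest value, 17, making it the main broker — the node through which the most shortest paths run.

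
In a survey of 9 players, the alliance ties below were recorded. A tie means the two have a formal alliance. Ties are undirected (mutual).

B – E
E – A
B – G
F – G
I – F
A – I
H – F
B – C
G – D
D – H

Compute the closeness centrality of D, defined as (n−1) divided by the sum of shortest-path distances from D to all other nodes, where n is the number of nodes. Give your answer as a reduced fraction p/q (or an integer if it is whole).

Distances from D: A:4, B:2, C:3, E:3, F:2, G:1, H:1, I:3. Sum = 19.
n = 9, so closeness = 8/19.

8/19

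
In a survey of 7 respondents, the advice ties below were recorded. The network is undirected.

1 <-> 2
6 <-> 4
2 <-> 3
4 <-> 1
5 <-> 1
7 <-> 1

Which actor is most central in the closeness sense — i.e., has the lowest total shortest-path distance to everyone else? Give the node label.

Farness (sum of distances to all others) for each node — 1:8, 2:11, 3:16, 4:11, 5:13, 6:16, 7:13.
The smallest farness is 8, for 1, so 1 has the highest closeness.

1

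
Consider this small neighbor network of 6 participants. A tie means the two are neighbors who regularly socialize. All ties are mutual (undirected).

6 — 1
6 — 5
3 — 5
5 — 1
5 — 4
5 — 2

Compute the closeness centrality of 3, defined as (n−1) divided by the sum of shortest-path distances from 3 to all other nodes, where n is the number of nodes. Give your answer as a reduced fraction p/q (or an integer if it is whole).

Distances from 3: 1:2, 2:2, 4:2, 5:1, 6:2. Sum = 9.
n = 6, so closeness = 5/9.

5/9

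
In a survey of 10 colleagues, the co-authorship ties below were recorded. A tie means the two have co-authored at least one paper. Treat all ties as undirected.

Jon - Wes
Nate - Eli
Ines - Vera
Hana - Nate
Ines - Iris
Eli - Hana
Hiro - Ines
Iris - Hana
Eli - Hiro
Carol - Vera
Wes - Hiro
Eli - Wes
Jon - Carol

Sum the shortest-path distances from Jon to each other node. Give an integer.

21

Distances from Jon: Carol:1, Eli:2, Hana:3, Hiro:2, Ines:3, Iris:4, Nate:3, Vera:2, Wes:1.
Sum = 1 + 2 + 3 + 2 + 3 + 4 + 3 + 2 + 1 = 21.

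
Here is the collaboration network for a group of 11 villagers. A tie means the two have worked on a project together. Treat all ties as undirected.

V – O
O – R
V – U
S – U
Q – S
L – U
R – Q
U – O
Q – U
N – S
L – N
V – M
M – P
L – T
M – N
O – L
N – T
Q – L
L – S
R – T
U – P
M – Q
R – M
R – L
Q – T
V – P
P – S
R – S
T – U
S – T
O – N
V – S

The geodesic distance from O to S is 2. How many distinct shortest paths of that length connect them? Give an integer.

5

The shortest distance is 2. The length-2 paths are: O–N–S; O–L–S; O–V–S; O–R–S; O–U–S.
That gives 5 distinct shortest paths.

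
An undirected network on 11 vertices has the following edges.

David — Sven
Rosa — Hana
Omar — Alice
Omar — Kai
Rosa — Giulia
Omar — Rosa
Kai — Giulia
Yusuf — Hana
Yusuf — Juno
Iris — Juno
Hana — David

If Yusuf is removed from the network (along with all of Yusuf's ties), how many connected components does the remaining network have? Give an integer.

Without Yusuf, the remaining ties split the others into: {Alice, David, Giulia, Hana, Kai, Omar, Rosa, Sven}; {Iris, Juno}.
That's 2 separate components.

2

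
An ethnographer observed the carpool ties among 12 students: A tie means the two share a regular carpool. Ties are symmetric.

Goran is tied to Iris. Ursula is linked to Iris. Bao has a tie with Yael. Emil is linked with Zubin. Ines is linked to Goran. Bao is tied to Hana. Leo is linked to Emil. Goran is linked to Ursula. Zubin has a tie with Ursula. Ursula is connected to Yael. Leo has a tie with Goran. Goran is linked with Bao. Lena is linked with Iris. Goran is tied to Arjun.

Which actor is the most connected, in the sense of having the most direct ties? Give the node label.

Goran

Degrees — Arjun:1, Bao:3, Emil:2, Goran:6, Hana:1, Ines:1, Iris:3, Lena:1, Leo:2, Ursula:4, Yael:2, Zubin:2.
The maximum is 6, attained only by Goran.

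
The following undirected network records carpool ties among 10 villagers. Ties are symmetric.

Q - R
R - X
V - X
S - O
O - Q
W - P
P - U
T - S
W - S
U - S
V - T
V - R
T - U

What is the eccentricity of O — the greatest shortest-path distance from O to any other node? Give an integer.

Distances from O: P:3, Q:1, R:2, S:1, T:2, U:2, V:3, W:2, X:3.
The largest is 3 (to V, P, and X), so the eccentricity of O is 3.

3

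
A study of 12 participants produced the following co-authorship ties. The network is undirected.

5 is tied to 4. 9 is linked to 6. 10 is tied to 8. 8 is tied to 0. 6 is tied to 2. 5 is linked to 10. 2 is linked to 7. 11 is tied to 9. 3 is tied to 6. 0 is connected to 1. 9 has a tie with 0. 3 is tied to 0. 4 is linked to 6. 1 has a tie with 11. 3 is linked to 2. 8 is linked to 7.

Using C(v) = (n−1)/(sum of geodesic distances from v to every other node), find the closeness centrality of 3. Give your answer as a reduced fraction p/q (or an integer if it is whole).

Distances from 3: 0:1, 1:2, 2:1, 4:2, 5:3, 6:1, 7:2, 8:2, 9:2, 10:3, 11:3. Sum = 22.
n = 12, so closeness = 11/22 = 1/2.

1/2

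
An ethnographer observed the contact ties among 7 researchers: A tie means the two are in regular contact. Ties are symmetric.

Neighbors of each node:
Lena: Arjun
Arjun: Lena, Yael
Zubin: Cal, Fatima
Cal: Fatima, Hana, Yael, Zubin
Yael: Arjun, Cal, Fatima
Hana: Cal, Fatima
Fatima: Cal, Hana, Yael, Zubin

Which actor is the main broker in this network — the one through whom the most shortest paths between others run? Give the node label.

Yael

Unnormalized betweenness of each node: Arjun:5, Cal:7/2, Fatima:7/2, Hana:0, Lena:0, Yael:8, Zubin:0.
Yael has the largest value, 8, making it the main broker — the node through which the most shortest paths run.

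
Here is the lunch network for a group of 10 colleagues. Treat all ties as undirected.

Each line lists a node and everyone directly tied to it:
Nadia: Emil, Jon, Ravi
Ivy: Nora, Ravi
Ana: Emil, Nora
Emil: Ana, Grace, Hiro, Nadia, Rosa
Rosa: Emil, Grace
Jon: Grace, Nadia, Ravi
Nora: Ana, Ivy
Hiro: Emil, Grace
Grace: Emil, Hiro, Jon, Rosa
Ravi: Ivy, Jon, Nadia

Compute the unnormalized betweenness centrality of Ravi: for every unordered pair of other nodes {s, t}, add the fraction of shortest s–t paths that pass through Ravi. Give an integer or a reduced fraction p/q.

Pairs whose geodesics pass through Ravi — Rosa–Ivy: 2/3; Nora–Jon: 1; Nora–Nadia: 1/2; Hiro–Ivy: 2/3; Jon–Ivy: 1; Emil–Ivy: 1/2; Ivy–Nadia: 1; Ivy–Grace: 1.
All other pairs contribute 0.
Summing the contributions gives betweenness(Ravi) = 19/3.

19/3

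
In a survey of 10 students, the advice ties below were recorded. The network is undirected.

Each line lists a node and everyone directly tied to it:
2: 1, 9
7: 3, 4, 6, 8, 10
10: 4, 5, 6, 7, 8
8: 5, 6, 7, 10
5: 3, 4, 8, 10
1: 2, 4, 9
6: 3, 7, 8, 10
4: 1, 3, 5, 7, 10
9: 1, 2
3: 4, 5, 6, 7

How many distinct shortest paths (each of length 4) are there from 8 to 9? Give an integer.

3

The shortest distance is 4. The length-4 paths are: 8–10–4–1–9; 8–5–4–1–9; 8–7–4–1–9.
That gives 3 distinct shortest paths.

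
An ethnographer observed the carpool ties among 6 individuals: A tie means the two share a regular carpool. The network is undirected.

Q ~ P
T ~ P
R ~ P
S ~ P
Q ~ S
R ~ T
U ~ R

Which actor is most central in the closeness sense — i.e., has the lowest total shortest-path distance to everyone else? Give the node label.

P

Farness (sum of distances to all others) for each node — P:6, Q:9, R:7, S:9, T:8, U:11.
The smallest farness is 6, for P, so P has the highest closeness.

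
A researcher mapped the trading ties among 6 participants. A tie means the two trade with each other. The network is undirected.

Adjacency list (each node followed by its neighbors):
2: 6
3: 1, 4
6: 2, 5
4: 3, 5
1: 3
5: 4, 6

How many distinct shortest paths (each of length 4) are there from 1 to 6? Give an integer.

1

The shortest distance is 4, and the only length-4 path is 1–3–4–5–6. So there is exactly 1 shortest path.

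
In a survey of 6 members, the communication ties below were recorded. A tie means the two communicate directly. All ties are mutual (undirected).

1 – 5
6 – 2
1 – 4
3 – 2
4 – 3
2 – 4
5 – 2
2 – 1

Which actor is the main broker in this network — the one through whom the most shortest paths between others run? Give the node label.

Unnormalized betweenness of each node: 1:1/2, 2:6, 3:0, 4:1/2, 5:0, 6:0.
2 has the largest value, 6, making it the main broker — the node through which the most shortest paths run.

2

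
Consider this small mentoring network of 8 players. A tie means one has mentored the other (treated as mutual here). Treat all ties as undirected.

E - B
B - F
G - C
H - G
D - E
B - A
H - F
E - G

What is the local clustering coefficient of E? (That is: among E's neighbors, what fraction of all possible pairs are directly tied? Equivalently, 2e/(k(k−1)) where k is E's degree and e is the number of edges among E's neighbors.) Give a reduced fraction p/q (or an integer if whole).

E's neighbors: B, D, and G (k = 3).
Possible neighbor pairs: C(3,2) = 3. Edges among them: none → e = 0.
Clustering(E) = 0/3 = 0.

0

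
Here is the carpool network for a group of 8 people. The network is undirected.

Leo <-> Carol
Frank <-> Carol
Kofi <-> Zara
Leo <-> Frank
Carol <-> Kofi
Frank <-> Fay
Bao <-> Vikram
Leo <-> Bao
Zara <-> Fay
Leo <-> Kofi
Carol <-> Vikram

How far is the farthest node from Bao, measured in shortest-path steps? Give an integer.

3

Distances from Bao: Carol:2, Fay:3, Frank:2, Kofi:2, Leo:1, Vikram:1, Zara:3.
The largest is 3 (to Zara and Fay), so the eccentricity of Bao is 3.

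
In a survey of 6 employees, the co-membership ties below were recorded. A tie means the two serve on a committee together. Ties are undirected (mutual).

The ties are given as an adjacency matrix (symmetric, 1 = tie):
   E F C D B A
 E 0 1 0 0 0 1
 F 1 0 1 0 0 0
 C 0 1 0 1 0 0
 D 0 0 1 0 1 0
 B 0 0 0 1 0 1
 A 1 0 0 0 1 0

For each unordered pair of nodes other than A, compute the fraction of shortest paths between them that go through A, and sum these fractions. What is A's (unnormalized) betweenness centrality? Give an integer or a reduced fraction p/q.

2

Pairs whose geodesics pass through A — E–D: 1/2; E–B: 1; F–B: 1/2.
All other pairs contribute 0.
Summing the contributions gives betweenness(A) = 2.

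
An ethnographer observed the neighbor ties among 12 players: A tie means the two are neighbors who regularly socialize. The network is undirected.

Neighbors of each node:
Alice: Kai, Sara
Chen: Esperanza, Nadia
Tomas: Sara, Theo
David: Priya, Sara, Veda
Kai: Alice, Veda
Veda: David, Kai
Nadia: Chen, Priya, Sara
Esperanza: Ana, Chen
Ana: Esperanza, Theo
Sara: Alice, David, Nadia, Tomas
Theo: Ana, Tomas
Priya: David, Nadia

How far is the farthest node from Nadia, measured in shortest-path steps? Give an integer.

3

Distances from Nadia: Alice:2, Ana:3, Chen:1, David:2, Esperanza:2, Kai:3, Priya:1, Sara:1, Theo:3, Tomas:2, Veda:3.
The largest is 3 (to Veda, Ana, Kai, and Theo), so the eccentricity of Nadia is 3.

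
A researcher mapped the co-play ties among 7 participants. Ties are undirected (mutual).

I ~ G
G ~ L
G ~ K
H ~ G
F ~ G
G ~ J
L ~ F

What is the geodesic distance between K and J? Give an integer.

2

One shortest route is K – G – J, which uses 2 edges, and K and J are not directly tied, so nothing shorter exists. So d(K,J) = 2.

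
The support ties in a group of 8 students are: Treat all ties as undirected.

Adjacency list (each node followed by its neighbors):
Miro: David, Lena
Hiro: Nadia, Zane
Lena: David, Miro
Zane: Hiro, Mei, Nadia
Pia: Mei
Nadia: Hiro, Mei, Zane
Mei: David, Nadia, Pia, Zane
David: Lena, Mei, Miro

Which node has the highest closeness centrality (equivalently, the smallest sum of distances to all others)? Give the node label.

Mei

Farness (sum of distances to all others) for each node — David:12, Hiro:18, Lena:17, Mei:10, Miro:17, Nadia:13, Pia:16, Zane:13.
The smallest farness is 10, for Mei, so Mei has the highest closeness.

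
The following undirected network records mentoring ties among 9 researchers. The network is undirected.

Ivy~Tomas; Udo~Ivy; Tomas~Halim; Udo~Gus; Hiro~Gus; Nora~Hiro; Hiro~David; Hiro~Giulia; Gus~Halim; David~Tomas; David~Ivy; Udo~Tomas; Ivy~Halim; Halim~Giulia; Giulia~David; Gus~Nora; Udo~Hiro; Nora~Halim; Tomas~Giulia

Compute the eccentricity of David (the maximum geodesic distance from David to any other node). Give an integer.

2

Distances from David: Giulia:1, Gus:2, Halim:2, Hiro:1, Ivy:1, Nora:2, Tomas:1, Udo:2.
The largest is 2 (to Gus, Udo, Nora, and Halim), so the eccentricity of David is 2.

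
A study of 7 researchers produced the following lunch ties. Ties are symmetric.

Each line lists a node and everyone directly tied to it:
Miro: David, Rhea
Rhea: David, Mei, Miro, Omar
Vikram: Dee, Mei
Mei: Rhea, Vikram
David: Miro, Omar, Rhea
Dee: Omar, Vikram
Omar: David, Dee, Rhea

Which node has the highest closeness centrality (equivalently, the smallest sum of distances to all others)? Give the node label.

Farness (sum of distances to all others) for each node — David:10, Dee:11, Mei:10, Miro:12, Omar:9, Rhea:8, Vikram:12.
The smallest farness is 8, for Rhea, so Rhea has the highest closeness.

Rhea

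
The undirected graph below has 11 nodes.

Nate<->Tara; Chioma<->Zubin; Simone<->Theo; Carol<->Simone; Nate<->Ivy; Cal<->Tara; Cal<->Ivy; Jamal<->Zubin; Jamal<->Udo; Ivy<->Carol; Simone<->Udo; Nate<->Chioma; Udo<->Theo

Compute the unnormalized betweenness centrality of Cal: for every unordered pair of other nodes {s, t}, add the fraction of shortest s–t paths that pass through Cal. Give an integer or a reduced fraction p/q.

Pairs whose geodesics pass through Cal — Udo–Tara: 1/3; Tara–Ivy: 1/2; Tara–Carol: 1/2; Tara–Simone: 1/2; Tara–Theo: 1/2.
All other pairs contribute 0.
Summing the contributions gives betweenness(Cal) = 7/3.

7/3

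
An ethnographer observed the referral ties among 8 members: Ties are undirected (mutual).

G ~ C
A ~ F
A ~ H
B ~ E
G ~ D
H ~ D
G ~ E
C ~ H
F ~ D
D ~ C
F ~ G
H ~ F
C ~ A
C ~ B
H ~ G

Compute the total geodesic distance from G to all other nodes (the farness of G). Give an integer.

9

Distances from G: A:2, B:2, C:1, D:1, E:1, F:1, H:1.
Sum = 2 + 2 + 1 + 1 + 1 + 1 + 1 = 9.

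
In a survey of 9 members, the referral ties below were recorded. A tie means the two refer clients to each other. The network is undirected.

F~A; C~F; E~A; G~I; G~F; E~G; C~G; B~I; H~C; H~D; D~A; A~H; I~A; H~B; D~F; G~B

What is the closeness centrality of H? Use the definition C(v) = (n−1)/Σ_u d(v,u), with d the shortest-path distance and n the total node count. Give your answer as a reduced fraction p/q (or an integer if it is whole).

Distances from H: A:1, B:1, C:1, D:1, E:2, F:2, G:2, I:2. Sum = 12.
n = 9, so closeness = 8/12 = 2/3.

2/3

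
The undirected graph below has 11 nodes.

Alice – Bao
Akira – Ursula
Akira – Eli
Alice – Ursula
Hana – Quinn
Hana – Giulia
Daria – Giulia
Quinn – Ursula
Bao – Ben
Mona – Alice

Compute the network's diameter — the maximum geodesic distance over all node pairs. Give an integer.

7

Eccentricity of each node (its greatest distance to any other): Akira:5, Alice:5, Bao:6, Ben:7, Daria:7, Eli:6, Giulia:6, Hana:5, Mona:6, Quinn:4, Ursula:4.
The maximum eccentricity is 7, realized for instance by the pair Ben–Daria via Ben – Bao – Alice – Ursula – Quinn – Hana – Giulia – Daria. So the diameter is 7.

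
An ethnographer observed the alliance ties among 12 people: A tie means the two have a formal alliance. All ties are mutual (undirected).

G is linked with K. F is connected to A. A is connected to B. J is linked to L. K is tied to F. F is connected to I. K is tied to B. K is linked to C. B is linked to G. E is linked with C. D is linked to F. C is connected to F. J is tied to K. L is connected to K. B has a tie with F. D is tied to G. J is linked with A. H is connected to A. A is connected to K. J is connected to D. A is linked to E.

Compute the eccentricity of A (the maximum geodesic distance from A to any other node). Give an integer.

2

Distances from A: B:1, C:2, D:2, E:1, F:1, G:2, H:1, I:2, J:1, K:1, L:2.
The largest is 2 (to C, I, D, L, and G), so the eccentricity of A is 2.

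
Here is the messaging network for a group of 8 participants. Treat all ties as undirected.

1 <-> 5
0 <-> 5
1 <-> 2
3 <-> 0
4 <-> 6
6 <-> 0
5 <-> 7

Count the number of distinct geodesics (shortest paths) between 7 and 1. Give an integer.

1

The shortest distance is 2, and the only length-2 path is 7–5–1. So there is exactly 1 shortest path.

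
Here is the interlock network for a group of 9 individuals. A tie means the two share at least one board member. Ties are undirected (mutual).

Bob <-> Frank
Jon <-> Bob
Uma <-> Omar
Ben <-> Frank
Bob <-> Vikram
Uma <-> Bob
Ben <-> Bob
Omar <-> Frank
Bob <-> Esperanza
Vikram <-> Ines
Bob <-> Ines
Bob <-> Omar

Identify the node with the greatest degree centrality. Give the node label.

Bob

Degrees — Ben:2, Bob:8, Esperanza:1, Frank:3, Ines:2, Jon:1, Omar:3, Uma:2, Vikram:2.
The maximum is 8, attained only by Bob.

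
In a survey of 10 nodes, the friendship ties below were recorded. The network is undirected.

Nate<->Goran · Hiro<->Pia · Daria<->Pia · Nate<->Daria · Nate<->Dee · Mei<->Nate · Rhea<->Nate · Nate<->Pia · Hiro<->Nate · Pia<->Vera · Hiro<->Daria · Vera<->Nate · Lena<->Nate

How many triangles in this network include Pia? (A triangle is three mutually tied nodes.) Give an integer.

4

Pia's neighbors: Daria, Hiro, Nate, and Vera.
Neighbor pairs that are themselves tied: Pia–Daria–Hiro; Pia–Daria–Nate; Pia–Hiro–Nate; Pia–Nate–Vera. Each forms one triangle with Pia, for 4 in total.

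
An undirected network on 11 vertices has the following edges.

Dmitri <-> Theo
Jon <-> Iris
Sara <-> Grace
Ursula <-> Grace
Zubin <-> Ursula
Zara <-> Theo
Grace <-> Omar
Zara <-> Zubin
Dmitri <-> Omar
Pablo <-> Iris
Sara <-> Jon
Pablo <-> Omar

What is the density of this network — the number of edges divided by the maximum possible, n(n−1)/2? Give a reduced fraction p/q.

There are 12 edges and 11 nodes, so the maximum possible is C(11,2) = 55.
Density = 12/55.

12/55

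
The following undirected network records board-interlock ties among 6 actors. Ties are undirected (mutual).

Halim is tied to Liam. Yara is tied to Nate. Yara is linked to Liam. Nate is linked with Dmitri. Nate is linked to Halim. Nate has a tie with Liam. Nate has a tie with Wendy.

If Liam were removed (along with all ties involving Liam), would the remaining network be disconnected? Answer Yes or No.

No

Even without Liam, every remaining node can still reach every other (the residual graph is connected), so Liam is not a cut vertex.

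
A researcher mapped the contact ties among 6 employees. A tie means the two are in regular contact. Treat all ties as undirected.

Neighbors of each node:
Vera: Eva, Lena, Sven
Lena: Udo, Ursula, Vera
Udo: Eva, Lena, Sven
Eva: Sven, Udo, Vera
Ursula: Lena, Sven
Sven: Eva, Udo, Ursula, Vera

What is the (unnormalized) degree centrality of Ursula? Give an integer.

Ursula is directly tied to Lena and Sven. That is 2 neighbors, so the degree of Ursula is 2.

2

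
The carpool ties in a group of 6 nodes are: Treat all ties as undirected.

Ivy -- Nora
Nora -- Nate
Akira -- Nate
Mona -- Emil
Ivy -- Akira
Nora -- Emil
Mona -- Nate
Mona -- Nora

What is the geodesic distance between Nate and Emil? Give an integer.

One shortest route is Nate – Mona – Emil, which uses 2 edges, and Nate and Emil are not directly tied, so nothing shorter exists. So d(Nate,Emil) = 2.

2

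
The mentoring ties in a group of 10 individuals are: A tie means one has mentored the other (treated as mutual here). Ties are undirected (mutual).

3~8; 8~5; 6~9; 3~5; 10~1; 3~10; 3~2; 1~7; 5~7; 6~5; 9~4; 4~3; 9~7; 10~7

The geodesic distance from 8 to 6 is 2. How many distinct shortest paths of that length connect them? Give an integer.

1

The shortest distance is 2, and the only length-2 path is 8–5–6. So there is exactly 1 shortest path.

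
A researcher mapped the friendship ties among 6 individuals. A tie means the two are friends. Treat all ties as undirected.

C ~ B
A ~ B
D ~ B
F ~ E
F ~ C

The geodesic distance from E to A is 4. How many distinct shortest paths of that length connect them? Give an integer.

The shortest distance is 4, and the only length-4 path is E–F–C–B–A. So there is exactly 1 shortest path.

1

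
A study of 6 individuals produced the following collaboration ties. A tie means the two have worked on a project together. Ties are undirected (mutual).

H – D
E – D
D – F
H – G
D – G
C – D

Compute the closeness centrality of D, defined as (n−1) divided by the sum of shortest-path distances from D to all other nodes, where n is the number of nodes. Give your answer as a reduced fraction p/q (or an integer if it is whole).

1

Distances from D: C:1, E:1, F:1, G:1, H:1. Sum = 5.
n = 6, so closeness = 5/5 = 1.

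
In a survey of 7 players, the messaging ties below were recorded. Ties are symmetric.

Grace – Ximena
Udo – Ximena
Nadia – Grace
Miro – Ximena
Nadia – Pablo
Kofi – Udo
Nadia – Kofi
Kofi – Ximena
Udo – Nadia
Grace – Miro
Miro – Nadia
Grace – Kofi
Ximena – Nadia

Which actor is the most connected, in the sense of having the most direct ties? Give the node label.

Degrees — Grace:4, Kofi:4, Miro:3, Nadia:6, Pablo:1, Udo:3, Ximena:5.
The maximum is 6, attained only by Nadia.

Nadia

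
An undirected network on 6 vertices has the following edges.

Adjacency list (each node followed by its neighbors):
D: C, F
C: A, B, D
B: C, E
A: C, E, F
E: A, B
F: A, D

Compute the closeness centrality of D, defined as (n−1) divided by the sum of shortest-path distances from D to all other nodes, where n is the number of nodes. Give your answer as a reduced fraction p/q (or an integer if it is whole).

Distances from D: A:2, B:2, C:1, E:3, F:1. Sum = 9.
n = 6, so closeness = 5/9.

5/9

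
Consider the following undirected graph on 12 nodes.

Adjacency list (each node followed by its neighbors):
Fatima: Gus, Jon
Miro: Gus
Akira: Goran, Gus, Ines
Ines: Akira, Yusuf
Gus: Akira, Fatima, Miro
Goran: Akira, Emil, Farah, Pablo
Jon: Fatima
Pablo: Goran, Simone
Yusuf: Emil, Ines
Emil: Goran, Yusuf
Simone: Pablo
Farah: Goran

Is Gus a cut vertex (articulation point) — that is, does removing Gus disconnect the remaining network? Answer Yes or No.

Removing Gus leaves {Akira, Emil, Farah, Goran, Ines, Pablo, Simone, and Yusuf} with no path to {Fatima and Jon}, so the network splits into 3 components. Gus is a cut vertex.

Yes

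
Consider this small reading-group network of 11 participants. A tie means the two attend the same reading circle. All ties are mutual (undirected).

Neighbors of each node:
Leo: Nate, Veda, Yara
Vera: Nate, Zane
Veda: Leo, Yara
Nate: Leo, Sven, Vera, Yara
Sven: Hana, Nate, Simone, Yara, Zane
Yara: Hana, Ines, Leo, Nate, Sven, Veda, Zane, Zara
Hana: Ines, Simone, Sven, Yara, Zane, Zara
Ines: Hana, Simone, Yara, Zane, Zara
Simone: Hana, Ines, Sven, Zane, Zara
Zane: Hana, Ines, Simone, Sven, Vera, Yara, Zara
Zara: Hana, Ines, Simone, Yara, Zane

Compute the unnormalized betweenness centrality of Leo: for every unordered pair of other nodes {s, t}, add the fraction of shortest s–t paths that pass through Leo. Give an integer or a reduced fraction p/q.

Pairs whose geodesics pass through Leo — Vera–Veda: 1/3; Veda–Nate: 1/2.
All other pairs contribute 0.
Summing the contributions gives betweenness(Leo) = 5/6.

5/6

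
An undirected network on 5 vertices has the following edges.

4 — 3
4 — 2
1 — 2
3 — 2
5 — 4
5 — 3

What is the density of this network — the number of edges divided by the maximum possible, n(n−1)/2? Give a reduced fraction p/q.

3/5

There are 6 edges and 5 nodes, so the maximum possible is C(5,2) = 10.
Density = 6/10 = 3/5.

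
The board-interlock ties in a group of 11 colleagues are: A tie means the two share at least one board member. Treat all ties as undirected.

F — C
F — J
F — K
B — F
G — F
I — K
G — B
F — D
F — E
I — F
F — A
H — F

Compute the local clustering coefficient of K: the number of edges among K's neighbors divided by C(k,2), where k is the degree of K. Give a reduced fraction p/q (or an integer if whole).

K's neighbors: F and I (k = 2).
Possible neighbor pairs: C(2,2) = 1. Edges among them: F–I → e = 1.
Clustering(K) = 1/1.

1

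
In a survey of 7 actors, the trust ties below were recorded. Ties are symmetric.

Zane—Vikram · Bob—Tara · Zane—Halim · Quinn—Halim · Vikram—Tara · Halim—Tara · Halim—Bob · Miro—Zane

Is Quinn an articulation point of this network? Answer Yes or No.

No

Even without Quinn, every remaining node can still reach every other (the residual graph is connected), so Quinn is not a cut vertex.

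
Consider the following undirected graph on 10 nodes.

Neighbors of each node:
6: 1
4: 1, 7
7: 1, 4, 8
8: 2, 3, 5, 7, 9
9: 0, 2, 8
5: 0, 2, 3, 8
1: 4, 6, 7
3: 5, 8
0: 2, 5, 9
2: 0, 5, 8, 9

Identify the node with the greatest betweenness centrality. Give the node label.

8

Unnormalized betweenness of each node: 0:1/3, 1:8, 2:2, 3:0, 4:0, 5:19/6, 6:0, 7:18, 8:131/6, 9:5/3.
8 has the largest value, 131/6, making it the main broker — the node through which the most shortest paths run.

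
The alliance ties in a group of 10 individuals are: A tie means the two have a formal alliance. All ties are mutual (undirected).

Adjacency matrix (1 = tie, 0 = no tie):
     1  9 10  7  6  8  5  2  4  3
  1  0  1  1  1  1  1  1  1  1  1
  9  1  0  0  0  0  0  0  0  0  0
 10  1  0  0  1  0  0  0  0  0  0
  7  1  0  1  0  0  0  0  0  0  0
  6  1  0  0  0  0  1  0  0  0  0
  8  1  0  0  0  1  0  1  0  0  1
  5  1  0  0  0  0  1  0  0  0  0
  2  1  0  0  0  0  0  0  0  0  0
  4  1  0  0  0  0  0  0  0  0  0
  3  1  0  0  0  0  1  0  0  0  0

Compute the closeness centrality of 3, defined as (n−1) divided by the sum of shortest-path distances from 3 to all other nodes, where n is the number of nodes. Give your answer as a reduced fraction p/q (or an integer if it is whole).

Distances from 3: 1:1, 2:2, 4:2, 5:2, 6:2, 7:2, 8:1, 9:2, 10:2. Sum = 16.
n = 10, so closeness = 9/16.

9/16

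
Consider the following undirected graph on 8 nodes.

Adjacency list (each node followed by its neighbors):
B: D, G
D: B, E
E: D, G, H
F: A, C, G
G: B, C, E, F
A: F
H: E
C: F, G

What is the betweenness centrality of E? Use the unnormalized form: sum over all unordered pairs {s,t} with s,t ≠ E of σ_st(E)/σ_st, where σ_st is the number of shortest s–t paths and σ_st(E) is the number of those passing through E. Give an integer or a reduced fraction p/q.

8

Pairs whose geodesics pass through E — B–H: 2/2; G–D: 1/2; G–H: 1; D–H: 1; D–A: 1/2; D–C: 1/2; D–F: 1/2; H–A: 1; H–C: 1; H–F: 1.
All other pairs contribute 0.
Summing the contributions gives betweenness(E) = 8.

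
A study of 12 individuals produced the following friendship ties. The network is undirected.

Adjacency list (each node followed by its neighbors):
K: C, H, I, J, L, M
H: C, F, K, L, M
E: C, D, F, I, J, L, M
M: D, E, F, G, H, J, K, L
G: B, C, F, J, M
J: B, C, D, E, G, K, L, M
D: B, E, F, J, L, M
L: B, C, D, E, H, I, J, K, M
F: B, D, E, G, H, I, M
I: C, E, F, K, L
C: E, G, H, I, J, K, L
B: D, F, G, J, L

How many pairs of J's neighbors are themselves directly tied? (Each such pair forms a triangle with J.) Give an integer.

J's neighbors: B, C, D, E, G, K, L, and M.
Neighbor pairs that are themselves tied: J–B–D; J–B–G; J–B–L; J–C–E; J–C–G; J–C–K; J–C–L; J–D–E; J–D–L; J–D–M; J–E–L; J–E–M; J–G–M; J–K–L; J–K–M; J–L–M. Each forms one triangle with J, for 16 in total.

16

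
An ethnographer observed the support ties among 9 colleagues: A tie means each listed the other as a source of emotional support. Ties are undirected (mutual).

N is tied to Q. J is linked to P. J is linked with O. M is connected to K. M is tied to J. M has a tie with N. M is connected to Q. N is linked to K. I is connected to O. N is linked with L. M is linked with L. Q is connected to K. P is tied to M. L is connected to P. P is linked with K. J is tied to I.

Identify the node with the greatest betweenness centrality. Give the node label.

Unnormalized betweenness of each node: I:0, J:12, K:5/6, L:1/3, M:32/3, N:5/6, O:0, P:10/3, Q:0.
J has the largest value, 12, making it the main broker — the node through which the most shortest paths run.

J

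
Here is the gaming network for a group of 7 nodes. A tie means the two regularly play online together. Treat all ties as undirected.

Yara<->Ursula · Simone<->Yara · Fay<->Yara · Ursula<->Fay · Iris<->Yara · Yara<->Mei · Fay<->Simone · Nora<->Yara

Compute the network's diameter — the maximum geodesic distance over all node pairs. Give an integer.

2

Eccentricity of each node (its greatest distance to any other): Fay:2, Iris:2, Mei:2, Nora:2, Simone:2, Ursula:2, Yara:1.
The maximum eccentricity is 2, realized for instance by the pair Mei–Ursula via Mei – Yara – Ursula. So the diameter is 2.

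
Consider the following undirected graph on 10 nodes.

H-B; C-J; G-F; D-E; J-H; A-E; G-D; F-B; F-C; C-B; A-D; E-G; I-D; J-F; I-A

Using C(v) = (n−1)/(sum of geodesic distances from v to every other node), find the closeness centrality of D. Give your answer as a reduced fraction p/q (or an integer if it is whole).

9/19

Distances from D: A:1, B:3, C:3, E:1, F:2, G:1, H:4, I:1, J:3. Sum = 19.
n = 10, so closeness = 9/19.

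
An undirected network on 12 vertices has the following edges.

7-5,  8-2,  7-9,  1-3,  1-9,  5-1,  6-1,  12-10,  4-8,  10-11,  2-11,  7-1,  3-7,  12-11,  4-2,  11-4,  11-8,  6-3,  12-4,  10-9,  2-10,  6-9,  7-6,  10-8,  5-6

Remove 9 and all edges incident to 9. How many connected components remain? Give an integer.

2

Without 9, the remaining ties split the others into: {2, 4, 8, 10, 11, 12}; {1, 3, 5, 6, 7}.
That's 2 separate components.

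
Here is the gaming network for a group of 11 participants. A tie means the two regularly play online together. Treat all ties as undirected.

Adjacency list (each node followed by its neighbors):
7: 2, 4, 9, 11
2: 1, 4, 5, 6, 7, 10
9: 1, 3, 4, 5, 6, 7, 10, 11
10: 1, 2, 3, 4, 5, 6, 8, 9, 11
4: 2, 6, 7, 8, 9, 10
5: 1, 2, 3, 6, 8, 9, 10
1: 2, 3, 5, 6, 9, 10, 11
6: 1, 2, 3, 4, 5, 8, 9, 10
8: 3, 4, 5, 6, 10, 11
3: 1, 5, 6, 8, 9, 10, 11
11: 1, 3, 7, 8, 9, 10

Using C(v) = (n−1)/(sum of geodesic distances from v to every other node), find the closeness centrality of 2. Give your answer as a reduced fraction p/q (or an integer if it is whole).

Distances from 2: 1:1, 3:2, 4:1, 5:1, 6:1, 7:1, 8:2, 9:2, 10:1, 11:2. Sum = 14.
n = 11, so closeness = 10/14 = 5/7.

5/7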